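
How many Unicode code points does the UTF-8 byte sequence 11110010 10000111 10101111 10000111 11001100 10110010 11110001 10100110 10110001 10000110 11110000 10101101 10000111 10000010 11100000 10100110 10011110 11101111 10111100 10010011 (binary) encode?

6

Byte at offset 0: 0xF2 = 11110010 → 4-byte char (#1). Advance 4.
Byte at offset 4: 0xCC = 11001100 → 2-byte char (#2). Advance 2.
Byte at offset 6: 0xF1 = 11110001 → 4-byte char (#3). Advance 4.
Byte at offset 10: 0xF0 = 11110000 → 4-byte char (#4). Advance 4.
Byte at offset 14: 0xE0 = 11100000 → 3-byte char (#5). Advance 3.
Byte at offset 17: 0xEF = 11101111 → 3-byte char (#6). Advance 3.
Reached end at offset 20 after 6 code points.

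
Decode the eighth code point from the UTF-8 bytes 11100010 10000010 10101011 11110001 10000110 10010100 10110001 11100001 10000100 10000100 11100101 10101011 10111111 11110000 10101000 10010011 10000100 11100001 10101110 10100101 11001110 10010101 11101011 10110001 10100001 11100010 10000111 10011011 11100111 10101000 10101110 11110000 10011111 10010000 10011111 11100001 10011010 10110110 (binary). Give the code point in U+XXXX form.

Offset 0: leading byte 0xE2 = 11100010 → 3-byte char #1 = E2 82 AB.
Offset 3: leading byte 0xF1 = 11110001 → 4-byte char #2 = F1 86 94 B1.
Offset 7: leading byte 0xE1 = 11100001 → 3-byte char #3 = E1 84 84.
Offset 10: leading byte 0xE5 = 11100101 → 3-byte char #4 = E5 AB BF.
Offset 13: leading byte 0xF0 = 11110000 → 4-byte char #5 = F0 A8 93 84.
Offset 17: leading byte 0xE1 = 11100001 → 3-byte char #6 = E1 AE A5.
Offset 20: leading byte 0xCE = 11001110 → 2-byte char #7 = CE 95.
Offset 22: leading byte 0xEB = 11101011 → 3-byte char #8 = EB B1 A1.
Leading byte 0xEB = 11101011 matches 1110xxxx → 3-byte sequence.
Byte 1: 0xEB = 11101011, payload 1011 (4 bits).
Byte 2: 0xB1 = 10110001 (10xxxxxx ✓), payload 110001.
Byte 3: 0xA1 = 10100001 (10xxxxxx ✓), payload 100001.
Concatenate: 1011110001100001 = 0xBC61 (16 bits → U+BC61).

U+BC61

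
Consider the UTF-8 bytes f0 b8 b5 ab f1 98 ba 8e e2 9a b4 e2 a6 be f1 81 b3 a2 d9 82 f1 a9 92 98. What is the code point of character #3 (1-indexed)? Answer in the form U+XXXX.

U+26B4

Offset 0: leading byte 0xF0 = 11110000 → 4-byte char #1 = F0 B8 B5 AB.
Offset 4: leading byte 0xF1 = 11110001 → 4-byte char #2 = F1 98 BA 8E.
Offset 8: leading byte 0xE2 = 11100010 → 3-byte char #3 = E2 9A B4.
Leading byte 0xE2 = 11100010 matches 1110xxxx → 3-byte sequence.
Byte 1: 0xE2 = 11100010, payload 0010 (4 bits).
Byte 2: 0x9A = 10011010 (10xxxxxx ✓), payload 011010.
Byte 3: 0xB4 = 10110100 (10xxxxxx ✓), payload 110100.
Concatenate: 0010011010110100 = 0x26B4 (16 bits → U+26B4).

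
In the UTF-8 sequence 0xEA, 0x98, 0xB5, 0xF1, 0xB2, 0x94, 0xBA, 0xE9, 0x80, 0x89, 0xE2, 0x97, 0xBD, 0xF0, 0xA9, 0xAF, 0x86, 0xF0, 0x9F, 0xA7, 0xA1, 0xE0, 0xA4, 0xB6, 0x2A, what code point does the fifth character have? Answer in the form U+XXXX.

Offset 0: leading byte 0xEA = 11101010 → 3-byte char #1 = EA 98 B5.
Offset 3: leading byte 0xF1 = 11110001 → 4-byte char #2 = F1 B2 94 BA.
Offset 7: leading byte 0xE9 = 11101001 → 3-byte char #3 = E9 80 89.
Offset 10: leading byte 0xE2 = 11100010 → 3-byte char #4 = E2 97 BD.
Offset 13: leading byte 0xF0 = 11110000 → 4-byte char #5 = F0 A9 AF 86.
Leading byte 0xF0 = 11110000 matches 11110xxx → 4-byte sequence.
Byte 1: 0xF0 = 11110000, payload 000 (3 bits).
Byte 2: 0xA9 = 10101001 (10xxxxxx ✓), payload 101001.
Byte 3: 0xAF = 10101111 (10xxxxxx ✓), payload 101111.
Byte 4: 0x86 = 10000110 (10xxxxxx ✓), payload 000110.
Concatenate: 000101001101111000110 = 0x29BC6 (21 bits → U+29BC6).

U+29BC6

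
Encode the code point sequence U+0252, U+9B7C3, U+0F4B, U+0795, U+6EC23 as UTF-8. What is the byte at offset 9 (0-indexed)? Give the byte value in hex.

U+0252 → 2-byte form C9 92 at offsets 0–1.
U+9B7C3 → 4-byte form F2 9B 9F 83 at offsets 2–5.
U+0F4B → 3-byte form E0 BD 8B at offsets 6–8.
U+0795 → 2-byte form DE 95 at offsets 9–10.
Offset 9 falls in char 4's range; it's byte 1 of DE 95 = 0xDE.

0xDE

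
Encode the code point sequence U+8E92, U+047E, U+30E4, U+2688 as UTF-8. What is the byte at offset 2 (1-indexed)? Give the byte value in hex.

0xBA

1-indexed offset 2 is 0-indexed offset 1.
U+8E92 → 3-byte form E8 BA 92 at offsets 0–2.
Offset 1 falls in char 1's range; it's byte 2 of E8 BA 92 = 0xBA.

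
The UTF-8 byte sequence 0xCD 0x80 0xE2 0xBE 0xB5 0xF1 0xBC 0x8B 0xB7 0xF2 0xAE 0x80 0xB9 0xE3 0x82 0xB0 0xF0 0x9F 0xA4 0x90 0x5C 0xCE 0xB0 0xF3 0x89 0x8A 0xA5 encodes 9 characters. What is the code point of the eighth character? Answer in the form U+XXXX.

U+03B0

Offset 0: leading byte 0xCD = 11001101 → 2-byte char #1 = CD 80.
Offset 2: leading byte 0xE2 = 11100010 → 3-byte char #2 = E2 BE B5.
Offset 5: leading byte 0xF1 = 11110001 → 4-byte char #3 = F1 BC 8B B7.
Offset 9: leading byte 0xF2 = 11110010 → 4-byte char #4 = F2 AE 80 B9.
Offset 13: leading byte 0xE3 = 11100011 → 3-byte char #5 = E3 82 B0.
Offset 16: leading byte 0xF0 = 11110000 → 4-byte char #6 = F0 9F A4 90.
Offset 20: leading byte 0x5C = 01011100 → 1-byte char #7 = 5C.
Offset 21: leading byte 0xCE = 11001110 → 2-byte char #8 = CE B0.
Leading byte 0xCE = 11001110 matches 110xxxxx → 2-byte sequence.
Byte 1: 0xCE = 11001110, payload 01110 (5 bits).
Byte 2: 0xB0 = 10110000 (10xxxxxx ✓), payload 110000.
Concatenate: 01110110000 = 0x3B0 (11 bits → U+03B0).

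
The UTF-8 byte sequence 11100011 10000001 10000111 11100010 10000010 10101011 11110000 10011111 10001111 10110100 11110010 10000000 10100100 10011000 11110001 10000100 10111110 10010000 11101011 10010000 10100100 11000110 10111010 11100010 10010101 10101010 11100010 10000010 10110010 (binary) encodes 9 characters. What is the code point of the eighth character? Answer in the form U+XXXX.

Offset 0: leading byte 0xE3 = 11100011 → 3-byte char #1 = E3 81 87.
Offset 3: leading byte 0xE2 = 11100010 → 3-byte char #2 = E2 82 AB.
Offset 6: leading byte 0xF0 = 11110000 → 4-byte char #3 = F0 9F 8F B4.
Offset 10: leading byte 0xF2 = 11110010 → 4-byte char #4 = F2 80 A4 98.
Offset 14: leading byte 0xF1 = 11110001 → 4-byte char #5 = F1 84 BE 90.
Offset 18: leading byte 0xEB = 11101011 → 3-byte char #6 = EB 90 A4.
Offset 21: leading byte 0xC6 = 11000110 → 2-byte char #7 = C6 BA.
Offset 23: leading byte 0xE2 = 11100010 → 3-byte char #8 = E2 95 AA.
Leading byte 0xE2 = 11100010 matches 1110xxxx → 3-byte sequence.
Byte 1: 0xE2 = 11100010, payload 0010 (4 bits).
Byte 2: 0x95 = 10010101 (10xxxxxx ✓), payload 010101.
Byte 3: 0xAA = 10101010 (10xxxxxx ✓), payload 101010.
Concatenate: 0010010101101010 = 0x256A (16 bits → U+256A).

U+256A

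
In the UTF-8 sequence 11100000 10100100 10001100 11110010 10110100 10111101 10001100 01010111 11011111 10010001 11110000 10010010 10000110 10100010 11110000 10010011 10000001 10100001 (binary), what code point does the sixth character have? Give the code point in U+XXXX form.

U+13061

Offset 0: leading byte 0xE0 = 11100000 → 3-byte char #1 = E0 A4 8C.
Offset 3: leading byte 0xF2 = 11110010 → 4-byte char #2 = F2 B4 BD 8C.
Offset 7: leading byte 0x57 = 01010111 → 1-byte char #3 = 57.
Offset 8: leading byte 0xDF = 11011111 → 2-byte char #4 = DF 91.
Offset 10: leading byte 0xF0 = 11110000 → 4-byte char #5 = F0 92 86 A2.
Offset 14: leading byte 0xF0 = 11110000 → 4-byte char #6 = F0 93 81 A1.
Leading byte 0xF0 = 11110000 matches 11110xxx → 4-byte sequence.
Byte 1: 0xF0 = 11110000, payload 000 (3 bits).
Byte 2: 0x93 = 10010011 (10xxxxxx ✓), payload 010011.
Byte 3: 0x81 = 10000001 (10xxxxxx ✓), payload 000001.
Byte 4: 0xA1 = 10100001 (10xxxxxx ✓), payload 100001.
Concatenate: 000010011000001100001 = 0x13061 (21 bits → U+13061).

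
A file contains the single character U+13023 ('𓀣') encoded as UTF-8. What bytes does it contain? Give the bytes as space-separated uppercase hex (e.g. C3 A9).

F0 93 80 A3

U+13023 = 0x13023 = 77859 decimal. In range U+10000–U+10FFFF → 4-byte form: 11110xxx 10xxxxxx 10xxxxxx 10xxxxxx.
Binary (21 bits): 000010011000000100011.
Split 3+6+6+6: 000 | 010011 | 000000 | 100011.
Byte 1: 11110000 = 0xF0.
Byte 2: 10010011 = 0x93.
Byte 3: 10000000 = 0x80.
Byte 4: 10100011 = 0xA3.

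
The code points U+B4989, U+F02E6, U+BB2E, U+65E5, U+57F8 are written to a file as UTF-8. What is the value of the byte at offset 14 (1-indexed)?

1-indexed offset 14 is 0-indexed offset 13.
U+B4989 → 4-byte form F2 B4 A6 89 at offsets 0–3.
U+F02E6 → 4-byte form F3 B0 8B A6 at offsets 4–7.
U+BB2E → 3-byte form EB AC AE at offsets 8–10.
U+65E5 → 3-byte form E6 97 A5 at offsets 11–13.
Offset 13 falls in char 4's range; it's byte 3 of E6 97 A5 = 0xA5.

0xA5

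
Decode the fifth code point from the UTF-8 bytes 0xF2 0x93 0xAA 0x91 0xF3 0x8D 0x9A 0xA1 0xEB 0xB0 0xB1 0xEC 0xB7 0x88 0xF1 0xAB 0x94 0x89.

U+6B509

Offset 0: leading byte 0xF2 = 11110010 → 4-byte char #1 = F2 93 AA 91.
Offset 4: leading byte 0xF3 = 11110011 → 4-byte char #2 = F3 8D 9A A1.
Offset 8: leading byte 0xEB = 11101011 → 3-byte char #3 = EB B0 B1.
Offset 11: leading byte 0xEC = 11101100 → 3-byte char #4 = EC B7 88.
Offset 14: leading byte 0xF1 = 11110001 → 4-byte char #5 = F1 AB 94 89.
Leading byte 0xF1 = 11110001 matches 11110xxx → 4-byte sequence.
Byte 1: 0xF1 = 11110001, payload 001 (3 bits).
Byte 2: 0xAB = 10101011 (10xxxxxx ✓), payload 101011.
Byte 3: 0x94 = 10010100 (10xxxxxx ✓), payload 010100.
Byte 4: 0x89 = 10001001 (10xxxxxx ✓), payload 001001.
Concatenate: 001101011010100001001 = 0x6B509 (21 bits → U+6B509).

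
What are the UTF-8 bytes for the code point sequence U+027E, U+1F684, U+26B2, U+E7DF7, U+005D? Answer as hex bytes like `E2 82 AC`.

U+027E: 2-byte form → C9 BE.
U+1F684: 4-byte form → F0 9F 9A 84.
U+26B2: 3-byte form → E2 9A B2.
U+E7DF7: 4-byte form → F3 A7 B7 B7.
U+005D: 1-byte form → 5D.
Concatenated (14 bytes): C9 BE F0 9F 9A 84 E2 9A B2 F3 A7 B7 B7 5D.

C9 BE F0 9F 9A 84 E2 9A B2 F3 A7 B7 B7 5D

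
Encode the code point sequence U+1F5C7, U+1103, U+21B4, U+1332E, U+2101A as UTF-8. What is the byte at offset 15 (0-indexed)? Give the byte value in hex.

U+1F5C7 → 4-byte form F0 9F 97 87 at offsets 0–3.
U+1103 → 3-byte form E1 84 83 at offsets 4–6.
U+21B4 → 3-byte form E2 86 B4 at offsets 7–9.
U+1332E → 4-byte form F0 93 8C AE at offsets 10–13.
U+2101A → 4-byte form F0 A1 80 9A at offsets 14–17.
Offset 15 falls in char 5's range; it's byte 2 of F0 A1 80 9A = 0xA1.

0xA1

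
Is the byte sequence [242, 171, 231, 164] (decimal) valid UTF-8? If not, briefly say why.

invalid (non-continuation byte where continuation expected)

Leading byte 0xF2 = 11110010 → 4-byte form.
Byte 3 is 0xE7 = 11100111, which is not 10xxxxxx — expected a continuation byte.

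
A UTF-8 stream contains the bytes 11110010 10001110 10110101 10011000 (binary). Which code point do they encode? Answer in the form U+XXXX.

U+8ED58

Leading byte 0xF2 = 11110010 matches 11110xxx → 4-byte sequence.
Byte 1: 0xF2 = 11110010, payload 010 (3 bits).
Byte 2: 0x8E = 10001110 (10xxxxxx ✓), payload 001110.
Byte 3: 0xB5 = 10110101 (10xxxxxx ✓), payload 110101.
Byte 4: 0x98 = 10011000 (10xxxxxx ✓), payload 011000.
Concatenate: 010001110110101011000 = 0x8ED58 (21 bits → U+8ED58).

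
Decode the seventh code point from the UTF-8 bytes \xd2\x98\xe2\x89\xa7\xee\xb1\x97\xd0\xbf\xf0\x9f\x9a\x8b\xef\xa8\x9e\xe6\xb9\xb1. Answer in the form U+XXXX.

U+6E71

Offset 0: leading byte 0xD2 = 11010010 → 2-byte char #1 = D2 98.
Offset 2: leading byte 0xE2 = 11100010 → 3-byte char #2 = E2 89 A7.
Offset 5: leading byte 0xEE = 11101110 → 3-byte char #3 = EE B1 97.
Offset 8: leading byte 0xD0 = 11010000 → 2-byte char #4 = D0 BF.
Offset 10: leading byte 0xF0 = 11110000 → 4-byte char #5 = F0 9F 9A 8B.
Offset 14: leading byte 0xEF = 11101111 → 3-byte char #6 = EF A8 9E.
Offset 17: leading byte 0xE6 = 11100110 → 3-byte char #7 = E6 B9 B1.
Leading byte 0xE6 = 11100110 matches 1110xxxx → 3-byte sequence.
Byte 1: 0xE6 = 11100110, payload 0110 (4 bits).
Byte 2: 0xB9 = 10111001 (10xxxxxx ✓), payload 111001.
Byte 3: 0xB1 = 10110001 (10xxxxxx ✓), payload 110001.
Concatenate: 0110111001110001 = 0x6E71 (16 bits → U+6E71).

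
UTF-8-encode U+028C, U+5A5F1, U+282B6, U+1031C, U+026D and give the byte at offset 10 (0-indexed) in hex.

U+028C → 2-byte form CA 8C at offsets 0–1.
U+5A5F1 → 4-byte form F1 9A 97 B1 at offsets 2–5.
U+282B6 → 4-byte form F0 A8 8A B6 at offsets 6–9.
U+1031C → 4-byte form F0 90 8C 9C at offsets 10–13.
Offset 10 falls in char 4's range; it's byte 1 of F0 90 8C 9C = 0xF0.

0xF0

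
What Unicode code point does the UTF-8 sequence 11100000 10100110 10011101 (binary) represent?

Leading byte 0xE0 = 11100000 matches 1110xxxx → 3-byte sequence.
Byte 1: 0xE0 = 11100000, payload 0000 (4 bits).
Byte 2: 0xA6 = 10100110 (10xxxxxx ✓), payload 100110.
Byte 3: 0x9D = 10011101 (10xxxxxx ✓), payload 011101.
Concatenate: 0000100110011101 = 0x99D (16 bits → U+099D).

U+099D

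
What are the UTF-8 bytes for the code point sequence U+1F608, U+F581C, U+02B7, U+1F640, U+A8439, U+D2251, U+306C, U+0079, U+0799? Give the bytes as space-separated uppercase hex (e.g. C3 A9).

U+1F608: 4-byte form → F0 9F 98 88.
U+F581C: 4-byte form → F3 B5 A0 9C.
U+02B7: 2-byte form → CA B7.
U+1F640: 4-byte form → F0 9F 99 80.
U+A8439: 4-byte form → F2 A8 90 B9.
U+D2251: 4-byte form → F3 92 89 91.
U+306C: 3-byte form → E3 81 AC.
U+0079: 1-byte form → 79.
U+0799: 2-byte form → DE 99.
Concatenated (28 bytes): F0 9F 98 88 F3 B5 A0 9C CA B7 F0 9F 99 80 F2 A8 90 B9 F3 92 89 91 E3 81 AC 79 DE 99.

F0 9F 98 88 F3 B5 A0 9C CA B7 F0 9F 99 80 F2 A8 90 B9 F3 92 89 91 E3 81 AC 79 DE 99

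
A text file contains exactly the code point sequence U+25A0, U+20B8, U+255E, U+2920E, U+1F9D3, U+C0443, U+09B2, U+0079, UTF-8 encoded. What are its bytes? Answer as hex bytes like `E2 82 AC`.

E2 96 A0 E2 82 B8 E2 95 9E F0 A9 88 8E F0 9F A7 93 F3 80 91 83 E0 A6 B2 79

U+25A0: 3-byte form → E2 96 A0.
U+20B8: 3-byte form → E2 82 B8.
U+255E: 3-byte form → E2 95 9E.
U+2920E: 4-byte form → F0 A9 88 8E.
U+1F9D3: 4-byte form → F0 9F A7 93.
U+C0443: 4-byte form → F3 80 91 83.
U+09B2: 3-byte form → E0 A6 B2.
U+0079: 1-byte form → 79.
Concatenated (25 bytes): E2 96 A0 E2 82 B8 E2 95 9E F0 A9 88 8E F0 9F A7 93 F3 80 91 83 E0 A6 B2 79.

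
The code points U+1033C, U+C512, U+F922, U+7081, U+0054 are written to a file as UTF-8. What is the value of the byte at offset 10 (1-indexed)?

0xA2

1-indexed offset 10 is 0-indexed offset 9.
U+1033C → 4-byte form F0 90 8C BC at offsets 0–3.
U+C512 → 3-byte form EC 94 92 at offsets 4–6.
U+F922 → 3-byte form EF A4 A2 at offsets 7–9.
Offset 9 falls in char 3's range; it's byte 3 of EF A4 A2 = 0xA2.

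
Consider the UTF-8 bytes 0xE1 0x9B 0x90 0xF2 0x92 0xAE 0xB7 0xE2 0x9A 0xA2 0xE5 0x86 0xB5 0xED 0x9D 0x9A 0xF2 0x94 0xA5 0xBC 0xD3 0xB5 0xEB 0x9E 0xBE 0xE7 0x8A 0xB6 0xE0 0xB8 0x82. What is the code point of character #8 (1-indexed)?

Offset 0: leading byte 0xE1 = 11100001 → 3-byte char #1 = E1 9B 90.
Offset 3: leading byte 0xF2 = 11110010 → 4-byte char #2 = F2 92 AE B7.
Offset 7: leading byte 0xE2 = 11100010 → 3-byte char #3 = E2 9A A2.
Offset 10: leading byte 0xE5 = 11100101 → 3-byte char #4 = E5 86 B5.
Offset 13: leading byte 0xED = 11101101 → 3-byte char #5 = ED 9D 9A.
Offset 16: leading byte 0xF2 = 11110010 → 4-byte char #6 = F2 94 A5 BC.
Offset 20: leading byte 0xD3 = 11010011 → 2-byte char #7 = D3 B5.
Offset 22: leading byte 0xEB = 11101011 → 3-byte char #8 = EB 9E BE.
Leading byte 0xEB = 11101011 matches 1110xxxx → 3-byte sequence.
Byte 1: 0xEB = 11101011, payload 1011 (4 bits).
Byte 2: 0x9E = 10011110 (10xxxxxx ✓), payload 011110.
Byte 3: 0xBE = 10111110 (10xxxxxx ✓), payload 111110.
Concatenate: 1011011110111110 = 0xB7BE (16 bits → U+B7BE).

U+B7BE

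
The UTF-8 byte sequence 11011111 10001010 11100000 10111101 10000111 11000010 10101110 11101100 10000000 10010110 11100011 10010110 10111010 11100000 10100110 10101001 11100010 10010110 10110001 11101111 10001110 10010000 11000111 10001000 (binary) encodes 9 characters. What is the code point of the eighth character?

Offset 0: leading byte 0xDF = 11011111 → 2-byte char #1 = DF 8A.
Offset 2: leading byte 0xE0 = 11100000 → 3-byte char #2 = E0 BD 87.
Offset 5: leading byte 0xC2 = 11000010 → 2-byte char #3 = C2 AE.
Offset 7: leading byte 0xEC = 11101100 → 3-byte char #4 = EC 80 96.
Offset 10: leading byte 0xE3 = 11100011 → 3-byte char #5 = E3 96 BA.
Offset 13: leading byte 0xE0 = 11100000 → 3-byte char #6 = E0 A6 A9.
Offset 16: leading byte 0xE2 = 11100010 → 3-byte char #7 = E2 96 B1.
Offset 19: leading byte 0xEF = 11101111 → 3-byte char #8 = EF 8E 90.
Leading byte 0xEF = 11101111 matches 1110xxxx → 3-byte sequence.
Byte 1: 0xEF = 11101111, payload 1111 (4 bits).
Byte 2: 0x8E = 10001110 (10xxxxxx ✓), payload 001110.
Byte 3: 0x90 = 10010000 (10xxxxxx ✓), payload 010000.
Concatenate: 1111001110010000 = 0xF390 (16 bits → U+F390).

U+F390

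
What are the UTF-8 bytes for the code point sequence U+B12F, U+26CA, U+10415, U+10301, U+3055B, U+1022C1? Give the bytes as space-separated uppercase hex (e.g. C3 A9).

EB 84 AF E2 9B 8A F0 90 90 95 F0 90 8C 81 F0 B0 95 9B F4 82 8B 81

U+B12F: 3-byte form → EB 84 AF.
U+26CA: 3-byte form → E2 9B 8A.
U+10415: 4-byte form → F0 90 90 95.
U+10301: 4-byte form → F0 90 8C 81.
U+3055B: 4-byte form → F0 B0 95 9B.
U+1022C1: 4-byte form → F4 82 8B 81.
Concatenated (22 bytes): EB 84 AF E2 9B 8A F0 90 90 95 F0 90 8C 81 F0 B0 95 9B F4 82 8B 81.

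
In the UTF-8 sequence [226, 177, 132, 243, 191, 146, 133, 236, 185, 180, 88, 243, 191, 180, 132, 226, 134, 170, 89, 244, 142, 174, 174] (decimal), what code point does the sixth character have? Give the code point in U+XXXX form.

U+21AA

Offset 0: leading byte 0xE2 = 11100010 → 3-byte char #1 = E2 B1 84.
Offset 3: leading byte 0xF3 = 11110011 → 4-byte char #2 = F3 BF 92 85.
Offset 7: leading byte 0xEC = 11101100 → 3-byte char #3 = EC B9 B4.
Offset 10: leading byte 0x58 = 01011000 → 1-byte char #4 = 58.
Offset 11: leading byte 0xF3 = 11110011 → 4-byte char #5 = F3 BF B4 84.
Offset 15: leading byte 0xE2 = 11100010 → 3-byte char #6 = E2 86 AA.
Leading byte 0xE2 = 11100010 matches 1110xxxx → 3-byte sequence.
Byte 1: 0xE2 = 11100010, payload 0010 (4 bits).
Byte 2: 0x86 = 10000110 (10xxxxxx ✓), payload 000110.
Byte 3: 0xAA = 10101010 (10xxxxxx ✓), payload 101010.
Concatenate: 0010000110101010 = 0x21AA (16 bits → U+21AA).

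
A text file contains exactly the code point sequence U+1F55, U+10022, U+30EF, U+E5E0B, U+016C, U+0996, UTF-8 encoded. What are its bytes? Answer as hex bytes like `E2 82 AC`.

E1 BD 95 F0 90 80 A2 E3 83 AF F3 A5 B8 8B C5 AC E0 A6 96

U+1F55: 3-byte form → E1 BD 95.
U+10022: 4-byte form → F0 90 80 A2.
U+30EF: 3-byte form → E3 83 AF.
U+E5E0B: 4-byte form → F3 A5 B8 8B.
U+016C: 2-byte form → C5 AC.
U+0996: 3-byte form → E0 A6 96.
Concatenated (19 bytes): E1 BD 95 F0 90 80 A2 E3 83 AF F3 A5 B8 8B C5 AC E0 A6 96.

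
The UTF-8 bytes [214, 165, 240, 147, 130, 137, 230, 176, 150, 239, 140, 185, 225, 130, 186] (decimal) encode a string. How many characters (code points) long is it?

5

Byte at offset 0: 0xD6 = 11010110 → 2-byte char (#1). Advance 2.
Byte at offset 2: 0xF0 = 11110000 → 4-byte char (#2). Advance 4.
Byte at offset 6: 0xE6 = 11100110 → 3-byte char (#3). Advance 3.
Byte at offset 9: 0xEF = 11101111 → 3-byte char (#4). Advance 3.
Byte at offset 12: 0xE1 = 11100001 → 3-byte char (#5). Advance 3.
Reached end at offset 15 after 5 code points.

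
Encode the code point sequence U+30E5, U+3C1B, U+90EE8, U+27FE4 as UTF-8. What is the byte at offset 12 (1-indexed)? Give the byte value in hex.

0xA7

1-indexed offset 12 is 0-indexed offset 11.
U+30E5 → 3-byte form E3 83 A5 at offsets 0–2.
U+3C1B → 3-byte form E3 B0 9B at offsets 3–5.
U+90EE8 → 4-byte form F2 90 BB A8 at offsets 6–9.
U+27FE4 → 4-byte form F0 A7 BF A4 at offsets 10–13.
Offset 11 falls in char 4's range; it's byte 2 of F0 A7 BF A4 = 0xA7.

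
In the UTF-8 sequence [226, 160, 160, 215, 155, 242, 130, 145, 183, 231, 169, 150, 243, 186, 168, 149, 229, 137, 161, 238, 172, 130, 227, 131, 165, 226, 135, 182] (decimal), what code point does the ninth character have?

U+21F6

Offset 0: leading byte 0xE2 = 11100010 → 3-byte char #1 = E2 A0 A0.
Offset 3: leading byte 0xD7 = 11010111 → 2-byte char #2 = D7 9B.
Offset 5: leading byte 0xF2 = 11110010 → 4-byte char #3 = F2 82 91 B7.
Offset 9: leading byte 0xE7 = 11100111 → 3-byte char #4 = E7 A9 96.
Offset 12: leading byte 0xF3 = 11110011 → 4-byte char #5 = F3 BA A8 95.
Offset 16: leading byte 0xE5 = 11100101 → 3-byte char #6 = E5 89 A1.
Offset 19: leading byte 0xEE = 11101110 → 3-byte char #7 = EE AC 82.
Offset 22: leading byte 0xE3 = 11100011 → 3-byte char #8 = E3 83 A5.
Offset 25: leading byte 0xE2 = 11100010 → 3-byte char #9 = E2 87 B6.
Leading byte 0xE2 = 11100010 matches 1110xxxx → 3-byte sequence.
Byte 1: 0xE2 = 11100010, payload 0010 (4 bits).
Byte 2: 0x87 = 10000111 (10xxxxxx ✓), payload 000111.
Byte 3: 0xB6 = 10110110 (10xxxxxx ✓), payload 110110.
Concatenate: 0010000111110110 = 0x21F6 (16 bits → U+21F6).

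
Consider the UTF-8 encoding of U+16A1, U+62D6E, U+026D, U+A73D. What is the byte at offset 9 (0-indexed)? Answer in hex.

U+16A1 → 3-byte form E1 9A A1 at offsets 0–2.
U+62D6E → 4-byte form F1 A2 B5 AE at offsets 3–6.
U+026D → 2-byte form C9 AD at offsets 7–8.
U+A73D → 3-byte form EA 9C BD at offsets 9–11.
Offset 9 falls in char 4's range; it's byte 1 of EA 9C BD = 0xEA.

0xEA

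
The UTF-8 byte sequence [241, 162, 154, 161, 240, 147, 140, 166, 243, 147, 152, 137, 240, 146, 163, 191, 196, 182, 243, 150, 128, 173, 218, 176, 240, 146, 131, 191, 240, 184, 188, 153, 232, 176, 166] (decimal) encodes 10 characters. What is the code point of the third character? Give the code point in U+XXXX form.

U+D3609

Offset 0: leading byte 0xF1 = 11110001 → 4-byte char #1 = F1 A2 9A A1.
Offset 4: leading byte 0xF0 = 11110000 → 4-byte char #2 = F0 93 8C A6.
Offset 8: leading byte 0xF3 = 11110011 → 4-byte char #3 = F3 93 98 89.
Leading byte 0xF3 = 11110011 matches 11110xxx → 4-byte sequence.
Byte 1: 0xF3 = 11110011, payload 011 (3 bits).
Byte 2: 0x93 = 10010011 (10xxxxxx ✓), payload 010011.
Byte 3: 0x98 = 10011000 (10xxxxxx ✓), payload 011000.
Byte 4: 0x89 = 10001001 (10xxxxxx ✓), payload 001001.
Concatenate: 011010011011000001001 = 0xD3609 (21 bits → U+D3609).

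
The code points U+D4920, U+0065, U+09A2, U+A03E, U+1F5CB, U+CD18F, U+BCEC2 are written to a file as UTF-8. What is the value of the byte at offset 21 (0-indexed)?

0xBB

U+D4920 → 4-byte form F3 94 A4 A0 at offsets 0–3.
U+0065 → 1-byte form 65 at offsets 4–4.
U+09A2 → 3-byte form E0 A6 A2 at offsets 5–7.
U+A03E → 3-byte form EA 80 BE at offsets 8–10.
U+1F5CB → 4-byte form F0 9F 97 8B at offsets 11–14.
U+CD18F → 4-byte form F3 8D 86 8F at offsets 15–18.
U+BCEC2 → 4-byte form F2 BC BB 82 at offsets 19–22.
Offset 21 falls in char 7's range; it's byte 3 of F2 BC BB 82 = 0xBB.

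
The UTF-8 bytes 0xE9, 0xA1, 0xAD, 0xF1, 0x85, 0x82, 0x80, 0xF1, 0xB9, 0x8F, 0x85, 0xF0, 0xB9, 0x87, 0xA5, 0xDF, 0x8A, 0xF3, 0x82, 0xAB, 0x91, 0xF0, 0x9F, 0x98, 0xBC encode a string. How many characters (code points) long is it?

7

Byte at offset 0: 0xE9 = 11101001 → 3-byte char (#1). Advance 3.
Byte at offset 3: 0xF1 = 11110001 → 4-byte char (#2). Advance 4.
Byte at offset 7: 0xF1 = 11110001 → 4-byte char (#3). Advance 4.
Byte at offset 11: 0xF0 = 11110000 → 4-byte char (#4). Advance 4.
Byte at offset 15: 0xDF = 11011111 → 2-byte char (#5). Advance 2.
Byte at offset 17: 0xF3 = 11110011 → 4-byte char (#6). Advance 4.
Byte at offset 21: 0xF0 = 11110000 → 4-byte char (#7). Advance 4.
Reached end at offset 25 after 7 code points.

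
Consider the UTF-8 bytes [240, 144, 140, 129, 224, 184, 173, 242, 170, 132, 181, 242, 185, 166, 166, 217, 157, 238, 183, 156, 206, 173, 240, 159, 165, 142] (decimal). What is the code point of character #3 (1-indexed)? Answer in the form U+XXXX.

Offset 0: leading byte 0xF0 = 11110000 → 4-byte char #1 = F0 90 8C 81.
Offset 4: leading byte 0xE0 = 11100000 → 3-byte char #2 = E0 B8 AD.
Offset 7: leading byte 0xF2 = 11110010 → 4-byte char #3 = F2 AA 84 B5.
Leading byte 0xF2 = 11110010 matches 11110xxx → 4-byte sequence.
Byte 1: 0xF2 = 11110010, payload 010 (3 bits).
Byte 2: 0xAA = 10101010 (10xxxxxx ✓), payload 101010.
Byte 3: 0x84 = 10000100 (10xxxxxx ✓), payload 000100.
Byte 4: 0xB5 = 10110101 (10xxxxxx ✓), payload 110101.
Concatenate: 010101010000100110101 = 0xAA135 (21 bits → U+AA135).

U+AA135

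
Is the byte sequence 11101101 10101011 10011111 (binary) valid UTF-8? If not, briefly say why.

Structurally a 3-byte sequence; payload = 0xDADF.
But 0xDADF is in U+D800–U+DFFF, the surrogate range. Surrogates are not Unicode scalar values and are forbidden in UTF-8.

invalid (encodes a surrogate (U+D800–U+DFFF))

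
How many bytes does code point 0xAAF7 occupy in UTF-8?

3

U+AAF7 = 0xAAF7. UTF-8 uses 1 byte below 0x80, 2 below 0x800, 3 below 0x10000, 4 up to 0x10FFFF. 0xAAF7 is in U+0800–U+FFFF → 3 bytes.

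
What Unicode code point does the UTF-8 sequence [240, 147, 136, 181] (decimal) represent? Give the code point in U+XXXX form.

U+13235

Leading byte 0xF0 = 11110000 matches 11110xxx → 4-byte sequence.
Byte 1: 0xF0 = 11110000, payload 000 (3 bits).
Byte 2: 0x93 = 10010011 (10xxxxxx ✓), payload 010011.
Byte 3: 0x88 = 10001000 (10xxxxxx ✓), payload 001000.
Byte 4: 0xB5 = 10110101 (10xxxxxx ✓), payload 110101.
Concatenate: 000010011001000110101 = 0x13235 (21 bits → U+13235).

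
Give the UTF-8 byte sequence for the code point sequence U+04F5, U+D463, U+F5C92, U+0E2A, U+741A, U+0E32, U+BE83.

D3 B5 ED 91 A3 F3 B5 B2 92 E0 B8 AA E7 90 9A E0 B8 B2 EB BA 83

U+04F5: 2-byte form → D3 B5.
U+D463: 3-byte form → ED 91 A3.
U+F5C92: 4-byte form → F3 B5 B2 92.
U+0E2A: 3-byte form → E0 B8 AA.
U+741A: 3-byte form → E7 90 9A.
U+0E32: 3-byte form → E0 B8 B2.
U+BE83: 3-byte form → EB BA 83.
Concatenated (21 bytes): D3 B5 ED 91 A3 F3 B5 B2 92 E0 B8 AA E7 90 9A E0 B8 B2 EB BA 83.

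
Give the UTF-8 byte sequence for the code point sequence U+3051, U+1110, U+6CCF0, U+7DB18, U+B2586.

E3 81 91 E1 84 90 F1 AC B3 B0 F1 BD AC 98 F2 B2 96 86

U+3051: 3-byte form → E3 81 91.
U+1110: 3-byte form → E1 84 90.
U+6CCF0: 4-byte form → F1 AC B3 B0.
U+7DB18: 4-byte form → F1 BD AC 98.
U+B2586: 4-byte form → F2 B2 96 86.
Concatenated (18 bytes): E3 81 91 E1 84 90 F1 AC B3 B0 F1 BD AC 98 F2 B2 96 86.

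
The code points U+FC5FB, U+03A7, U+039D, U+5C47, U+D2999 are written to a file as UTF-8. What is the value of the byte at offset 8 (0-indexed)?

0xE5

U+FC5FB → 4-byte form F3 BC 97 BB at offsets 0–3.
U+03A7 → 2-byte form CE A7 at offsets 4–5.
U+039D → 2-byte form CE 9D at offsets 6–7.
U+5C47 → 3-byte form E5 B1 87 at offsets 8–10.
Offset 8 falls in char 4's range; it's byte 1 of E5 B1 87 = 0xE5.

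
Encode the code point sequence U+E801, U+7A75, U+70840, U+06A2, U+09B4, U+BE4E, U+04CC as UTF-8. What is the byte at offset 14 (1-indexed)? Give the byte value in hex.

1-indexed offset 14 is 0-indexed offset 13.
U+E801 → 3-byte form EE A0 81 at offsets 0–2.
U+7A75 → 3-byte form E7 A9 B5 at offsets 3–5.
U+70840 → 4-byte form F1 B0 A1 80 at offsets 6–9.
U+06A2 → 2-byte form DA A2 at offsets 10–11.
U+09B4 → 3-byte form E0 A6 B4 at offsets 12–14.
Offset 13 falls in char 5's range; it's byte 2 of E0 A6 B4 = 0xA6.

0xA6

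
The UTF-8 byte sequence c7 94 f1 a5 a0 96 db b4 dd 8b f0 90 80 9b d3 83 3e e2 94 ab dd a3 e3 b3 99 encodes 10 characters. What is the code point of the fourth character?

U+074B

Offset 0: leading byte 0xC7 = 11000111 → 2-byte char #1 = C7 94.
Offset 2: leading byte 0xF1 = 11110001 → 4-byte char #2 = F1 A5 A0 96.
Offset 6: leading byte 0xDB = 11011011 → 2-byte char #3 = DB B4.
Offset 8: leading byte 0xDD = 11011101 → 2-byte char #4 = DD 8B.
Leading byte 0xDD = 11011101 matches 110xxxxx → 2-byte sequence.
Byte 1: 0xDD = 11011101, payload 11101 (5 bits).
Byte 2: 0x8B = 10001011 (10xxxxxx ✓), payload 001011.
Concatenate: 11101001011 = 0x74B (11 bits → U+074B).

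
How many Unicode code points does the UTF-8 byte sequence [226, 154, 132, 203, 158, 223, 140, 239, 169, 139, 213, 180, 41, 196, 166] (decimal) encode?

7

Byte at offset 0: 0xE2 = 11100010 → 3-byte char (#1). Advance 3.
Byte at offset 3: 0xCB = 11001011 → 2-byte char (#2). Advance 2.
Byte at offset 5: 0xDF = 11011111 → 2-byte char (#3). Advance 2.
Byte at offset 7: 0xEF = 11101111 → 3-byte char (#4). Advance 3.
Byte at offset 10: 0xD5 = 11010101 → 2-byte char (#5). Advance 2.
Byte at offset 12: 0x29 = 00101001 → 1-byte char (#6). Advance 1.
Byte at offset 13: 0xC4 = 11000100 → 2-byte char (#7). Advance 2.
Reached end at offset 15 after 7 code points.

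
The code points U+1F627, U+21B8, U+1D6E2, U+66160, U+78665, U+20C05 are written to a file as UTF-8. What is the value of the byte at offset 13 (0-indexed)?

0x85

U+1F627 → 4-byte form F0 9F 98 A7 at offsets 0–3.
U+21B8 → 3-byte form E2 86 B8 at offsets 4–6.
U+1D6E2 → 4-byte form F0 9D 9B A2 at offsets 7–10.
U+66160 → 4-byte form F1 A6 85 A0 at offsets 11–14.
Offset 13 falls in char 4's range; it's byte 3 of F1 A6 85 A0 = 0x85.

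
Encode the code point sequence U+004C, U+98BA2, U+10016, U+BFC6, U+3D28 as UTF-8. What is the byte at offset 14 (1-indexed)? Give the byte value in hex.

1-indexed offset 14 is 0-indexed offset 13.
U+004C → 1-byte form 4C at offsets 0–0.
U+98BA2 → 4-byte form F2 98 AE A2 at offsets 1–4.
U+10016 → 4-byte form F0 90 80 96 at offsets 5–8.
U+BFC6 → 3-byte form EB BF 86 at offsets 9–11.
U+3D28 → 3-byte form E3 B4 A8 at offsets 12–14.
Offset 13 falls in char 5's range; it's byte 2 of E3 B4 A8 = 0xB4.

0xB4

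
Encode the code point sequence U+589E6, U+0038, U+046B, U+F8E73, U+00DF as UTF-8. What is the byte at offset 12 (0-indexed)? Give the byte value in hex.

0x9F

U+589E6 → 4-byte form F1 98 A7 A6 at offsets 0–3.
U+0038 → 1-byte form 38 at offsets 4–4.
U+046B → 2-byte form D1 AB at offsets 5–6.
U+F8E73 → 4-byte form F3 B8 B9 B3 at offsets 7–10.
U+00DF → 2-byte form C3 9F at offsets 11–12.
Offset 12 falls in char 5's range; it's byte 2 of C3 9F = 0x9F.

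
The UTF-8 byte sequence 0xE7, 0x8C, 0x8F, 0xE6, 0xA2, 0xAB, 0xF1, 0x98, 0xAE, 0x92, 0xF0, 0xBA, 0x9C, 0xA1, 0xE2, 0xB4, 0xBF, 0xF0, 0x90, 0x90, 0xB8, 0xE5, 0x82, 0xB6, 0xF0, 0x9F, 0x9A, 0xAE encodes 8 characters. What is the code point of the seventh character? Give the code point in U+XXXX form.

Offset 0: leading byte 0xE7 = 11100111 → 3-byte char #1 = E7 8C 8F.
Offset 3: leading byte 0xE6 = 11100110 → 3-byte char #2 = E6 A2 AB.
Offset 6: leading byte 0xF1 = 11110001 → 4-byte char #3 = F1 98 AE 92.
Offset 10: leading byte 0xF0 = 11110000 → 4-byte char #4 = F0 BA 9C A1.
Offset 14: leading byte 0xE2 = 11100010 → 3-byte char #5 = E2 B4 BF.
Offset 17: leading byte 0xF0 = 11110000 → 4-byte char #6 = F0 90 90 B8.
Offset 21: leading byte 0xE5 = 11100101 → 3-byte char #7 = E5 82 B6.
Leading byte 0xE5 = 11100101 matches 1110xxxx → 3-byte sequence.
Byte 1: 0xE5 = 11100101, payload 0101 (4 bits).
Byte 2: 0x82 = 10000010 (10xxxxxx ✓), payload 000010.
Byte 3: 0xB6 = 10110110 (10xxxxxx ✓), payload 110110.
Concatenate: 0101000010110110 = 0x50B6 (16 bits → U+50B6).

U+50B6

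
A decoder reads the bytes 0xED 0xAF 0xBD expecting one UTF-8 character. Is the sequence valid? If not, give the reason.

invalid (encodes a surrogate (U+D800–U+DFFF))

Structurally a 3-byte sequence; payload = 0xDBFD.
But 0xDBFD is in U+D800–U+DFFF, the surrogate range. Surrogates are not Unicode scalar values and are forbidden in UTF-8.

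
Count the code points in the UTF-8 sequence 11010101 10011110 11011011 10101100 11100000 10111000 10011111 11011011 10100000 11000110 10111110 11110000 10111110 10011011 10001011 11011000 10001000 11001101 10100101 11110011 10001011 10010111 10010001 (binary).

9

Byte at offset 0: 0xD5 = 11010101 → 2-byte char (#1). Advance 2.
Byte at offset 2: 0xDB = 11011011 → 2-byte char (#2). Advance 2.
Byte at offset 4: 0xE0 = 11100000 → 3-byte char (#3). Advance 3.
Byte at offset 7: 0xDB = 11011011 → 2-byte char (#4). Advance 2.
Byte at offset 9: 0xC6 = 11000110 → 2-byte char (#5). Advance 2.
Byte at offset 11: 0xF0 = 11110000 → 4-byte char (#6). Advance 4.
Byte at offset 15: 0xD8 = 11011000 → 2-byte char (#7). Advance 2.
Byte at offset 17: 0xCD = 11001101 → 2-byte char (#8). Advance 2.
Byte at offset 19: 0xF3 = 11110011 → 4-byte char (#9). Advance 4.
Reached end at offset 23 after 9 code points.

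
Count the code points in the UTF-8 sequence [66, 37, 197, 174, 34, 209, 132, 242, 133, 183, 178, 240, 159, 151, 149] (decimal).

Byte at offset 0: 0x42 = 01000010 → 1-byte char (#1). Advance 1.
Byte at offset 1: 0x25 = 00100101 → 1-byte char (#2). Advance 1.
Byte at offset 2: 0xC5 = 11000101 → 2-byte char (#3). Advance 2.
Byte at offset 4: 0x22 = 00100010 → 1-byte char (#4). Advance 1.
Byte at offset 5: 0xD1 = 11010001 → 2-byte char (#5). Advance 2.
Byte at offset 7: 0xF2 = 11110010 → 4-byte char (#6). Advance 4.
Byte at offset 11: 0xF0 = 11110000 → 4-byte char (#7). Advance 4.
Reached end at offset 15 after 7 code points.

7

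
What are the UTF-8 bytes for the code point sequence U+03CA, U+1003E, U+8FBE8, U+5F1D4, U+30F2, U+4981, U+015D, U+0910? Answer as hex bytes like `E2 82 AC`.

CF 8A F0 90 80 BE F2 8F AF A8 F1 9F 87 94 E3 83 B2 E4 A6 81 C5 9D E0 A4 90

U+03CA: 2-byte form → CF 8A.
U+1003E: 4-byte form → F0 90 80 BE.
U+8FBE8: 4-byte form → F2 8F AF A8.
U+5F1D4: 4-byte form → F1 9F 87 94.
U+30F2: 3-byte form → E3 83 B2.
U+4981: 3-byte form → E4 A6 81.
U+015D: 2-byte form → C5 9D.
U+0910: 3-byte form → E0 A4 90.
Concatenated (25 bytes): CF 8A F0 90 80 BE F2 8F AF A8 F1 9F 87 94 E3 83 B2 E4 A6 81 C5 9D E0 A4 90.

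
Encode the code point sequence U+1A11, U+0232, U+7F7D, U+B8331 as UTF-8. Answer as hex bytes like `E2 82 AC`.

U+1A11: 3-byte form → E1 A8 91.
U+0232: 2-byte form → C8 B2.
U+7F7D: 3-byte form → E7 BD BD.
U+B8331: 4-byte form → F2 B8 8C B1.
Concatenated (12 bytes): E1 A8 91 C8 B2 E7 BD BD F2 B8 8C B1.

E1 A8 91 C8 B2 E7 BD BD F2 B8 8C B1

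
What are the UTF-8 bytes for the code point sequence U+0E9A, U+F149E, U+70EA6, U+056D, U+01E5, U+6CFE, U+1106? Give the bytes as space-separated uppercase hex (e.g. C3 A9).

U+0E9A: 3-byte form → E0 BA 9A.
U+F149E: 4-byte form → F3 B1 92 9E.
U+70EA6: 4-byte form → F1 B0 BA A6.
U+056D: 2-byte form → D5 AD.
U+01E5: 2-byte form → C7 A5.
U+6CFE: 3-byte form → E6 B3 BE.
U+1106: 3-byte form → E1 84 86.
Concatenated (21 bytes): E0 BA 9A F3 B1 92 9E F1 B0 BA A6 D5 AD C7 A5 E6 B3 BE E1 84 86.

E0 BA 9A F3 B1 92 9E F1 B0 BA A6 D5 AD C7 A5 E6 B3 BE E1 84 86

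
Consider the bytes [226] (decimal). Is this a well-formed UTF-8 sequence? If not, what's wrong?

Leading byte 0xE2 = 11100010 → 3-byte form, but only 1 byte is present.

invalid (sequence truncated)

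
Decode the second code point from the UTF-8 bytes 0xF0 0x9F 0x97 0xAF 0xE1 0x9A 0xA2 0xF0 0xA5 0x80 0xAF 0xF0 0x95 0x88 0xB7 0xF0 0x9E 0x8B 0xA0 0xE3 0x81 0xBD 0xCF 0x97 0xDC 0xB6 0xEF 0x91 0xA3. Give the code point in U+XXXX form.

Offset 0: leading byte 0xF0 = 11110000 → 4-byte char #1 = F0 9F 97 AF.
Offset 4: leading byte 0xE1 = 11100001 → 3-byte char #2 = E1 9A A2.
Leading byte 0xE1 = 11100001 matches 1110xxxx → 3-byte sequence.
Byte 1: 0xE1 = 11100001, payload 0001 (4 bits).
Byte 2: 0x9A = 10011010 (10xxxxxx ✓), payload 011010.
Byte 3: 0xA2 = 10100010 (10xxxxxx ✓), payload 100010.
Concatenate: 0001011010100010 = 0x16A2 (16 bits → U+16A2).

U+16A2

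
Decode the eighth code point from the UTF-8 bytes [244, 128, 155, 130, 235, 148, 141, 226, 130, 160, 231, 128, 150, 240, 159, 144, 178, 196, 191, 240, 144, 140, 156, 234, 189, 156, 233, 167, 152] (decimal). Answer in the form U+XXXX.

Offset 0: leading byte 0xF4 = 11110100 → 4-byte char #1 = F4 80 9B 82.
Offset 4: leading byte 0xEB = 11101011 → 3-byte char #2 = EB 94 8D.
Offset 7: leading byte 0xE2 = 11100010 → 3-byte char #3 = E2 82 A0.
Offset 10: leading byte 0xE7 = 11100111 → 3-byte char #4 = E7 80 96.
Offset 13: leading byte 0xF0 = 11110000 → 4-byte char #5 = F0 9F 90 B2.
Offset 17: leading byte 0xC4 = 11000100 → 2-byte char #6 = C4 BF.
Offset 19: leading byte 0xF0 = 11110000 → 4-byte char #7 = F0 90 8C 9C.
Offset 23: leading byte 0xEA = 11101010 → 3-byte char #8 = EA BD 9C.
Leading byte 0xEA = 11101010 matches 1110xxxx → 3-byte sequence.
Byte 1: 0xEA = 11101010, payload 1010 (4 bits).
Byte 2: 0xBD = 10111101 (10xxxxxx ✓), payload 111101.
Byte 3: 0x9C = 10011100 (10xxxxxx ✓), payload 011100.
Concatenate: 1010111101011100 = 0xAF5C (16 bits → U+AF5C).

U+AF5C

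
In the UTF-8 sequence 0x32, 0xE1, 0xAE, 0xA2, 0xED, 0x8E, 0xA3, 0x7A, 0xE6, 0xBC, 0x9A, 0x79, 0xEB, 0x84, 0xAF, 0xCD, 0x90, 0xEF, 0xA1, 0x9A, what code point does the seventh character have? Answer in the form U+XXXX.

U+B12F

Offset 0: leading byte 0x32 = 00110010 → 1-byte char #1 = 32.
Offset 1: leading byte 0xE1 = 11100001 → 3-byte char #2 = E1 AE A2.
Offset 4: leading byte 0xED = 11101101 → 3-byte char #3 = ED 8E A3.
Offset 7: leading byte 0x7A = 01111010 → 1-byte char #4 = 7A.
Offset 8: leading byte 0xE6 = 11100110 → 3-byte char #5 = E6 BC 9A.
Offset 11: leading byte 0x79 = 01111001 → 1-byte char #6 = 79.
Offset 12: leading byte 0xEB = 11101011 → 3-byte char #7 = EB 84 AF.
Leading byte 0xEB = 11101011 matches 1110xxxx → 3-byte sequence.
Byte 1: 0xEB = 11101011, payload 1011 (4 bits).
Byte 2: 0x84 = 10000100 (10xxxxxx ✓), payload 000100.
Byte 3: 0xAF = 10101111 (10xxxxxx ✓), payload 101111.
Concatenate: 1011000100101111 = 0xB12F (16 bits → U+B12F).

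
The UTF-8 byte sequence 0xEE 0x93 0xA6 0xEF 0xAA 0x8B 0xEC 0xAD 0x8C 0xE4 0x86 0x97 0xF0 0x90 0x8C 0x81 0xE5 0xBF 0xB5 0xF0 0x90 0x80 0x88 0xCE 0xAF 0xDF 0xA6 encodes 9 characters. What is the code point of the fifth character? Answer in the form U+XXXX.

U+10301

Offset 0: leading byte 0xEE = 11101110 → 3-byte char #1 = EE 93 A6.
Offset 3: leading byte 0xEF = 11101111 → 3-byte char #2 = EF AA 8B.
Offset 6: leading byte 0xEC = 11101100 → 3-byte char #3 = EC AD 8C.
Offset 9: leading byte 0xE4 = 11100100 → 3-byte char #4 = E4 86 97.
Offset 12: leading byte 0xF0 = 11110000 → 4-byte char #5 = F0 90 8C 81.
Leading byte 0xF0 = 11110000 matches 11110xxx → 4-byte sequence.
Byte 1: 0xF0 = 11110000, payload 000 (3 bits).
Byte 2: 0x90 = 10010000 (10xxxxxx ✓), payload 010000.
Byte 3: 0x8C = 10001100 (10xxxxxx ✓), payload 001100.
Byte 4: 0x81 = 10000001 (10xxxxxx ✓), payload 000001.
Concatenate: 000010000001100000001 = 0x10301 (21 bits → U+10301).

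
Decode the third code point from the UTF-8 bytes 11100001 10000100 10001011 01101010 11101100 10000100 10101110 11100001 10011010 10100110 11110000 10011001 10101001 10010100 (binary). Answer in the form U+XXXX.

U+C12E

Offset 0: leading byte 0xE1 = 11100001 → 3-byte char #1 = E1 84 8B.
Offset 3: leading byte 0x6A = 01101010 → 1-byte char #2 = 6A.
Offset 4: leading byte 0xEC = 11101100 → 3-byte char #3 = EC 84 AE.
Leading byte 0xEC = 11101100 matches 1110xxxx → 3-byte sequence.
Byte 1: 0xEC = 11101100, payload 1100 (4 bits).
Byte 2: 0x84 = 10000100 (10xxxxxx ✓), payload 000100.
Byte 3: 0xAE = 10101110 (10xxxxxx ✓), payload 101110.
Concatenate: 1100000100101110 = 0xC12E (16 bits → U+C12E).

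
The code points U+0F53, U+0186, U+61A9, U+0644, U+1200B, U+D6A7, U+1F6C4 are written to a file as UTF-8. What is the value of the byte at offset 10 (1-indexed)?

0x84

1-indexed offset 10 is 0-indexed offset 9.
U+0F53 → 3-byte form E0 BD 93 at offsets 0–2.
U+0186 → 2-byte form C6 86 at offsets 3–4.
U+61A9 → 3-byte form E6 86 A9 at offsets 5–7.
U+0644 → 2-byte form D9 84 at offsets 8–9.
Offset 9 falls in char 4's range; it's byte 2 of D9 84 = 0x84.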